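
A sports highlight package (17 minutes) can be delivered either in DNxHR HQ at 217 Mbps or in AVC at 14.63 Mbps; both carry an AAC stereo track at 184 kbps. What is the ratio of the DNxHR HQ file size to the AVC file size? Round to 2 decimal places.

17 min = 1020 s
Audio: 184 kbps = 0.184 Mbps.
DNxHR HQ: 217.184 Mbps × 1020 s = 221527.7 Mb = 27.691 GB.
AVC: 14.814 Mbps × 1020 s = 15110.3 Mb = 1.889 GB.
Ratio: 27.691 / 1.889 = 14.661.

14.66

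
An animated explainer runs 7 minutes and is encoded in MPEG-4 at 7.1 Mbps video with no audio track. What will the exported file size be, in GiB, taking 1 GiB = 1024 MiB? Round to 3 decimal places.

0.347 GiB

7 min = 420 s
Total bitrate: 7.1 Mbps.
Stream data: 7.100 Mbps × 420 s = 2982.0 Mb.
2,982 Mb = 372,750,000 bytes ÷ 1,073,741,824 = 0.3472 GiB.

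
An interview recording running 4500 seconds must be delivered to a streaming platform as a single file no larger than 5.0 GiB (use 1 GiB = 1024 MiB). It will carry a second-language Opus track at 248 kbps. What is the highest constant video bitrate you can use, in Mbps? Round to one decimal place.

9.3 Mbps

Budget: 5.0 GiB = 42949.7 Mb.
Total bitrate budget: 42949.7 Mb / 4500 s = 9.544 Mbps.
Audio: 248 kbps = 0.248 Mbps.
Video: 9.544 − 0.248 = 9.296 Mbps.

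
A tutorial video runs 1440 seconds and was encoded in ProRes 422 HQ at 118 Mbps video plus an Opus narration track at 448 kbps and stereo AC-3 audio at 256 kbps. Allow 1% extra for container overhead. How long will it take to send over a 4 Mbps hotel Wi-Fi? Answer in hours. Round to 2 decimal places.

11.99 hours

Audio total: 448 + 256 = 704 kbps = 0.704 Mbps.
Total bitrate: 118.704 Mbps.
File: 118.704 Mbps × 1440 s = 170933.8 Mb.
With 1% container overhead: ×1.01. → 172643.1 Mb.
At 4 Mbps: 172643.1 / 4 = 43160.8 s ≈ 12 hours.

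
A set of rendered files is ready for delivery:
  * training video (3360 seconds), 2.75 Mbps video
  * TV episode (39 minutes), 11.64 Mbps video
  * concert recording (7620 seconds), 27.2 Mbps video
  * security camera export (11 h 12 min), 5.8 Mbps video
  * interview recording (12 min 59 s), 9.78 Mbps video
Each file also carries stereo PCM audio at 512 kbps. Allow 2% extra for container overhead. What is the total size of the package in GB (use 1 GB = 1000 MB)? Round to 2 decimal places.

65.42 GB

Audio: 512 kbps = 0.512 Mbps.
training video: 3.262 Mbps × 3360 s × 1.02 = 11179.5 Mb
TV episode: 12.152 Mbps × 2340 s × 1.02 = 29004.4 Mb
concert recording: 27.712 Mbps × 7620 s × 1.02 = 215388.7 Mb
security camera export: 6.312 Mbps × 40320 s × 1.02 = 259589.8 Mb
interview recording: 10.292 Mbps × 779 s × 1.02 = 8177.8 Mb
Total: 523340.3 Mb = 65417.5 MB.
= 65.42 GB.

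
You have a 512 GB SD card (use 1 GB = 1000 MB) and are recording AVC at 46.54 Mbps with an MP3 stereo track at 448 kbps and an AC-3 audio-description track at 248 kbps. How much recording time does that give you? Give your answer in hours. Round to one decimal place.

Audio total: 448 + 248 = 696 kbps = 0.696 Mbps.
Total bitrate: 46.54 + 0.696 = 47.236 Mbps.
Capacity: 512 GB = 4,096,000 Mb.
Recording time: 4,096,000 / 47.236 = 86,714 s ≈ 24.1 hours.

24.1 hours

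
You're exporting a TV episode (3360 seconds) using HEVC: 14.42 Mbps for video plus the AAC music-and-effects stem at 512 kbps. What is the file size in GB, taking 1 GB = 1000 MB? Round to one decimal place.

6.3 GB

Audio: 512 kbps = 0.512 Mbps.
Total bitrate: 14.42 + 0.512 = 14.932 Mbps.
Stream data: 14.932 Mbps × 3360 s = 50171.5 Mb.
50,172 Mb ÷ 8 = 6,271 MB → 6.271 GB.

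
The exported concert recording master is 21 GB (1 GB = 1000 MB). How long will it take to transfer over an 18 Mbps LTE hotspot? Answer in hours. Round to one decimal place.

File: 21 GB = 168000.0 Mb.
At 18 Mbps: 168000.0 / 18 = 9333.3 s ≈ 2.59 hours.

2.6 hours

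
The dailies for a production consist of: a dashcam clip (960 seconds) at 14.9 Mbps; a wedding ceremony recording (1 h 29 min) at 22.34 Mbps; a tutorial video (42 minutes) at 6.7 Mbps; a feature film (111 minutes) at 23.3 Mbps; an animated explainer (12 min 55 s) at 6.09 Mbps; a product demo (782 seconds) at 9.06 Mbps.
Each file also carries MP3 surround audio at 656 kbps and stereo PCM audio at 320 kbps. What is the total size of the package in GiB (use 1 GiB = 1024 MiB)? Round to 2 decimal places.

38.89 GiB

Audio total: 656 + 320 = 976 kbps = 0.976 Mbps.
dashcam clip: 15.876 Mbps × 960 s = 15241.0 Mb
wedding ceremony recording: 23.316 Mbps × 5340 s = 124507.4 Mb
tutorial video: 7.676 Mbps × 2520 s = 19343.5 Mb
feature film: 24.276 Mbps × 6660 s = 161678.2 Mb
animated explainer: 7.066 Mbps × 775 s = 5476.1 Mb
product demo: 10.036 Mbps × 782 s = 7848.2 Mb
Total: 334094.4 Mb = 41761.8 MB.
= 38.89 GiB.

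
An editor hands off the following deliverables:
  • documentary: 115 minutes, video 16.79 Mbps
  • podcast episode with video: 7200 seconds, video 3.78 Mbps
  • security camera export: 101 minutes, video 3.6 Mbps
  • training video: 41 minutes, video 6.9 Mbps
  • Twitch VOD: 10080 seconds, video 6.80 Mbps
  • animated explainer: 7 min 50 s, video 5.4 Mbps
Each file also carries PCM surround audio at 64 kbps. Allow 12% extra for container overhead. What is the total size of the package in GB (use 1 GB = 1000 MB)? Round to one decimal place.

35.7 GB

Audio: 64 kbps = 0.064 Mbps.
documentary: 16.854 Mbps × 6900 s × 1.12 = 130247.7 Mb
podcast episode with video: 3.844 Mbps × 7200 s × 1.12 = 30998.0 Mb
security camera export: 3.664 Mbps × 6060 s × 1.12 = 24868.3 Mb
training video: 6.964 Mbps × 2460 s × 1.12 = 19187.2 Mb
Twitch VOD: 6.864 Mbps × 10080 s × 1.12 = 77491.8 Mb
animated explainer: 5.464 Mbps × 470 s × 1.12 = 2876.2 Mb
Total: 285669.3 Mb = 35708.7 MB.
= 35.71 GB.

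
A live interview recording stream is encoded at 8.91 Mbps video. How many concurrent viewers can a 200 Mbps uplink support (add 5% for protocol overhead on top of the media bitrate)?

21

On the wire with 5% overhead: 9.355 Mbps.
200 Mbps = 200.0 Mbps; 200.0 / 9.355 = 21.38 → 21 viewers.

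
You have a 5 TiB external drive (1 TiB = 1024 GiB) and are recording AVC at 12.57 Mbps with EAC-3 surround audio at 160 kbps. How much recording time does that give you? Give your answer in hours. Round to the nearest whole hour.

Audio: 160 kbps = 0.160 Mbps.
Total bitrate: 12.57 + 0.160 = 12.730 Mbps.
Capacity: 5 TiB = 43,980,465 Mb.
Recording time: 43,980,465 / 12.730 = 3,454,868 s ≈ 960 hours.

960 hours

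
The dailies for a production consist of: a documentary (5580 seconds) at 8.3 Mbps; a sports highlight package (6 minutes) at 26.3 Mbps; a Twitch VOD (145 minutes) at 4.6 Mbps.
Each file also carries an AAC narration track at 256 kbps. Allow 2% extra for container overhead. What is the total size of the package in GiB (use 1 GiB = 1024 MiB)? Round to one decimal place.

Audio: 256 kbps = 0.256 Mbps.
documentary: 8.556 Mbps × 5580 s × 1.02 = 48697.3 Mb
sports highlight package: 26.556 Mbps × 360 s × 1.02 = 9751.4 Mb
Twitch VOD: 4.856 Mbps × 8700 s × 1.02 = 43092.1 Mb
Total: 101540.8 Mb = 12692.6 MB.
= 11.82 GiB.

11.8 GiB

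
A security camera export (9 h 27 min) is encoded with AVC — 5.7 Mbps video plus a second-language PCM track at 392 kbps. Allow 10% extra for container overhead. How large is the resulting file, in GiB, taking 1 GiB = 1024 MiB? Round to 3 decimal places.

26.540 GiB

9 h 27 min = 567 min = 34020 s
Audio: 392 kbps = 0.392 Mbps.
Total bitrate: 5.7 + 0.392 = 6.092 Mbps.
Stream data: 6.092 Mbps × 34020 s = 207249.8 Mb.
With 10% container overhead: ×1.10.
227,975 Mb = 28,496,853,000 bytes ÷ 1,073,741,824 = 26.54 GiB.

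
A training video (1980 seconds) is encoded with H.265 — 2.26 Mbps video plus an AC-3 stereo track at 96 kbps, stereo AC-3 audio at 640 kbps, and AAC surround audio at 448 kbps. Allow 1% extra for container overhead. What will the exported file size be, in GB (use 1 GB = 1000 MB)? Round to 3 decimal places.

Audio total: 96 + 640 + 448 = 1184 kbps = 1.184 Mbps.
Total bitrate: 2.26 + 1.184 = 3.444 Mbps.
Stream data: 3.444 Mbps × 1980 s = 6819.1 Mb.
With 1% container overhead: ×1.01.
6,887 Mb ÷ 8 = 860.9 MB → 0.8609 GB.

0.861 GB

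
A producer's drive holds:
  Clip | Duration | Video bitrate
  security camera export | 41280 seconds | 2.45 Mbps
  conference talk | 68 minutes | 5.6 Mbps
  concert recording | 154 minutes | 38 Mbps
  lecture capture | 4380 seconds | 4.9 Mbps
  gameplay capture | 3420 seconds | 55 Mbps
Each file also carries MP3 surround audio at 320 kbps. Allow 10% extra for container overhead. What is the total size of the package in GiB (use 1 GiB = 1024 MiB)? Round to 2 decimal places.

Audio: 320 kbps = 0.320 Mbps.
security camera export: 2.770 Mbps × 41280 s × 1.10 = 125780.2 Mb
conference talk: 5.920 Mbps × 4080 s × 1.10 = 26569.0 Mb
concert recording: 38.320 Mbps × 9240 s × 1.10 = 389484.5 Mb
lecture capture: 5.220 Mbps × 4380 s × 1.10 = 25150.0 Mb
gameplay capture: 55.320 Mbps × 3420 s × 1.10 = 208113.8 Mb
Total: 775097.4 Mb = 96887.2 MB.
= 90.23 GiB.

90.23 GiB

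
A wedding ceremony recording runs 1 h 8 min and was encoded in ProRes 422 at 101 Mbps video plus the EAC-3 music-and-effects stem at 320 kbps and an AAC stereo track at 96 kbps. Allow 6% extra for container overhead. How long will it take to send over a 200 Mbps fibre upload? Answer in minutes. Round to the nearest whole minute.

37 minutes

1 h 8 min = 68 min = 4080 s
Audio total: 320 + 96 = 416 kbps = 0.416 Mbps.
Total bitrate: 101.416 Mbps.
File: 101.416 Mbps × 4080 s = 413777.3 Mb.
With 6% container overhead: ×1.06. → 438603.9 Mb.
At 200 Mbps: 438603.9 / 200 = 2193.0 s ≈ 36.6 minutes.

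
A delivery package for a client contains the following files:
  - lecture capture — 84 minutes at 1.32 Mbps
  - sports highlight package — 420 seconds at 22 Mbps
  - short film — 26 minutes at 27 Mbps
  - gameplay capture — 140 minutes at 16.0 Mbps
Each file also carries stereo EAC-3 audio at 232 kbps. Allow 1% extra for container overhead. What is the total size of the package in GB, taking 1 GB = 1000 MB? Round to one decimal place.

24.7 GB

Audio: 232 kbps = 0.232 Mbps.
lecture capture: 1.552 Mbps × 5040 s × 1.01 = 7900.3 Mb
sports highlight package: 22.232 Mbps × 420 s × 1.01 = 9430.8 Mb
short film: 27.232 Mbps × 1560 s × 1.01 = 42906.7 Mb
gameplay capture: 16.232 Mbps × 8400 s × 1.01 = 137712.3 Mb
Total: 197950.1 Mb = 24743.8 MB.
= 24.74 GB.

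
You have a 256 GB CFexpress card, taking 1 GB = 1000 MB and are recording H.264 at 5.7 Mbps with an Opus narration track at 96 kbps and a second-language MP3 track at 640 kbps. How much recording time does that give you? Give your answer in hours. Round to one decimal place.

88.4 hours

Audio total: 96 + 640 = 736 kbps = 0.736 Mbps.
Total bitrate: 5.7 + 0.736 = 6.436 Mbps.
Capacity: 256 GB = 2,048,000 Mb.
Recording time: 2,048,000 / 6.436 = 318,210 s ≈ 88.4 hours.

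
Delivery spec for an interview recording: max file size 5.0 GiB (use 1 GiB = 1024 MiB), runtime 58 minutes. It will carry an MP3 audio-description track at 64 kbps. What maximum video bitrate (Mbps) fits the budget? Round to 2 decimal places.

Budget: 5.0 GiB = 42949.7 Mb.
58 min = 3480 s
Total bitrate budget: 42949.7 Mb / 3480 s = 12.342 Mbps.
Audio: 64 kbps = 0.064 Mbps.
Video: 12.342 − 0.064 = 12.278 Mbps.

12.28 Mbps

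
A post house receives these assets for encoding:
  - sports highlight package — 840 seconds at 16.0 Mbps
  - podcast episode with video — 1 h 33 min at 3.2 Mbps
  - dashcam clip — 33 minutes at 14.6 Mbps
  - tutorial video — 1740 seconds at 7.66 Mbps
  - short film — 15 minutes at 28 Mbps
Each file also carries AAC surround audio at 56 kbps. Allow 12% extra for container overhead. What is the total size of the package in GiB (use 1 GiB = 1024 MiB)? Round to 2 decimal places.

Audio: 56 kbps = 0.056 Mbps.
sports highlight package: 16.056 Mbps × 840 s × 1.12 = 15105.5 Mb
podcast episode with video: 3.256 Mbps × 5580 s × 1.12 = 20348.7 Mb
dashcam clip: 14.656 Mbps × 1980 s × 1.12 = 32501.1 Mb
tutorial video: 7.716 Mbps × 1740 s × 1.12 = 15036.9 Mb
short film: 28.056 Mbps × 900 s × 1.12 = 28280.4 Mb
Total: 111272.7 Mb = 13909.1 MB.
= 12.95 GiB.

12.95 GiB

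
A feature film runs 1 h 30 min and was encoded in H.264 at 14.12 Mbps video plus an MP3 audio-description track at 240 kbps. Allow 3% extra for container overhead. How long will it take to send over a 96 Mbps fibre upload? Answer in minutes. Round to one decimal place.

1 h 30 min = 90 min = 5400 s
Audio: 240 kbps = 0.240 Mbps.
Total bitrate: 14.360 Mbps.
File: 14.360 Mbps × 5400 s = 77544.0 Mb.
With 3% container overhead: ×1.03. → 79870.3 Mb.
At 96 Mbps: 79870.3 / 96 = 832.0 s ≈ 13.9 minutes.

13.9 minutes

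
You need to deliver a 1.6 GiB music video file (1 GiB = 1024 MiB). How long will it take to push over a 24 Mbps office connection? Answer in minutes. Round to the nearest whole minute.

File: 1.6 GiB = 13743.9 Mb.
At 24 Mbps: 13743.9 / 24 = 572.7 s ≈ 9.54 minutes.

10 minutes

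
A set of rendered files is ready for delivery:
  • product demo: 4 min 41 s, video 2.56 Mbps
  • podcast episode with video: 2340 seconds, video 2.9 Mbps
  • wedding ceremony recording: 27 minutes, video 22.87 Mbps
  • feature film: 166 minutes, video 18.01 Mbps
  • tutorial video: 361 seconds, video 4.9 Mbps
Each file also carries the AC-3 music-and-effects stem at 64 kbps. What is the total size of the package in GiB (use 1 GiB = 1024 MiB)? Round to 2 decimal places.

Audio: 64 kbps = 0.064 Mbps.
product demo: 2.624 Mbps × 281 s = 737.3 Mb
podcast episode with video: 2.964 Mbps × 2340 s = 6935.8 Mb
wedding ceremony recording: 22.934 Mbps × 1620 s = 37153.1 Mb
feature film: 18.074 Mbps × 9960 s = 180017.0 Mb
tutorial video: 4.964 Mbps × 361 s = 1792.0 Mb
Total: 226635.2 Mb = 28329.4 MB.
= 26.38 GiB.

26.38 GiB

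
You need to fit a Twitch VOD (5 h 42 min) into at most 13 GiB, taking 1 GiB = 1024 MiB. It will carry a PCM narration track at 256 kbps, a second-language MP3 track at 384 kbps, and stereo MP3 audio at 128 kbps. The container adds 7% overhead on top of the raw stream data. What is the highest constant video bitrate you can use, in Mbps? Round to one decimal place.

Budget: 13 GiB = 111669.1 Mb.
Stream payload after overhead: 111669.1 / 1.07 = 104363.7 Mb.
5 h 42 min = 342 min = 20520 s
Total bitrate budget: 104363.7 Mb / 20520 s = 5.086 Mbps.
Audio total: 256 + 384 + 128 = 768 kbps = 0.768 Mbps.
Video: 5.086 − 0.768 = 4.318 Mbps.

4.3 Mbps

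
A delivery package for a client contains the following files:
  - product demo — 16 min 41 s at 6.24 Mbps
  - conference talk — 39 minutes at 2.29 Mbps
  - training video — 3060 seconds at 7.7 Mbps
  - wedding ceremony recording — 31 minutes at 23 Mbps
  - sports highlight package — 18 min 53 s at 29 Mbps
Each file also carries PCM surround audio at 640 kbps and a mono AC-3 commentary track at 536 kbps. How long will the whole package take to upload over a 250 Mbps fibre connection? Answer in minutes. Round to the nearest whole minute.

Audio total: 640 + 536 = 1176 kbps = 1.176 Mbps.
product demo: 7.416 Mbps × 1001 s = 7423.4 Mb
conference talk: 3.466 Mbps × 2340 s = 8110.4 Mb
training video: 8.876 Mbps × 3060 s = 27160.6 Mb
wedding ceremony recording: 24.176 Mbps × 1860 s = 44967.4 Mb
sports highlight package: 30.176 Mbps × 1133 s = 34189.4 Mb
Total: 121851.2 Mb = 15231.4 MB.
At 250 Mbps: 121851.2 / 250 = 487 s ≈ 8.12 minutes.

8 minutes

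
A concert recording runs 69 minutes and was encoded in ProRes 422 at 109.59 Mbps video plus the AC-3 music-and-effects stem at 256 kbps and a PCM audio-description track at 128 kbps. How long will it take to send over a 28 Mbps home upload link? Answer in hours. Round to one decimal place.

4.5 hours

69 min = 4140 s
Audio total: 256 + 128 = 384 kbps = 0.384 Mbps.
Total bitrate: 109.974 Mbps.
File: 109.974 Mbps × 4140 s = 455292.4 Mb.
At 28 Mbps: 455292.4 / 28 = 16260.4 s ≈ 4.52 hours.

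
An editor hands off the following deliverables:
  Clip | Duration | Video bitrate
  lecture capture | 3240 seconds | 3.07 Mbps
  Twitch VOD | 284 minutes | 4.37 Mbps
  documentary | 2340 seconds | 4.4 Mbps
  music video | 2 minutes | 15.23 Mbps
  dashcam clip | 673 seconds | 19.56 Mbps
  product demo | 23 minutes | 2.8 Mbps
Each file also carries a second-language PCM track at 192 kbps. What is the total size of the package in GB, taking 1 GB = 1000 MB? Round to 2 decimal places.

14.79 GB

Audio: 192 kbps = 0.192 Mbps.
lecture capture: 3.262 Mbps × 3240 s = 10568.9 Mb
Twitch VOD: 4.562 Mbps × 17040 s = 77736.5 Mb
documentary: 4.592 Mbps × 2340 s = 10745.3 Mb
music video: 15.422 Mbps × 120 s = 1850.6 Mb
dashcam clip: 19.752 Mbps × 673 s = 13293.1 Mb
product demo: 2.992 Mbps × 1380 s = 4129.0 Mb
Total: 118323.3 Mb = 14790.4 MB.
= 14.79 GB.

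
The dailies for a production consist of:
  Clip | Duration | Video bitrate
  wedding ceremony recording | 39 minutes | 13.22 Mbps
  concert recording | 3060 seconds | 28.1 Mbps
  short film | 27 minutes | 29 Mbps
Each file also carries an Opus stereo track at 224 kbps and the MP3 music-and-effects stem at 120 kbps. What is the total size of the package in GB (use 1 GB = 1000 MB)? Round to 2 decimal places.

20.79 GB

Audio total: 224 + 120 = 344 kbps = 0.344 Mbps.
wedding ceremony recording: 13.564 Mbps × 2340 s = 31739.8 Mb
concert recording: 28.444 Mbps × 3060 s = 87038.6 Mb
short film: 29.344 Mbps × 1620 s = 47537.3 Mb
Total: 166315.7 Mb = 20789.5 MB.
= 20.79 GB.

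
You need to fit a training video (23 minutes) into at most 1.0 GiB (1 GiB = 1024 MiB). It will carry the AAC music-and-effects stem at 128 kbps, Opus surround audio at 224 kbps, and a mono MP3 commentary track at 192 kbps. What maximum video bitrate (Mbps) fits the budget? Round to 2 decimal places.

5.68 Mbps

Budget: 1.0 GiB = 8589.9 Mb.
23 min = 1380 s
Total bitrate budget: 8589.9 Mb / 1380 s = 6.225 Mbps.
Audio total: 128 + 224 + 192 = 544 kbps = 0.544 Mbps.
Video: 6.225 − 0.544 = 5.681 Mbps.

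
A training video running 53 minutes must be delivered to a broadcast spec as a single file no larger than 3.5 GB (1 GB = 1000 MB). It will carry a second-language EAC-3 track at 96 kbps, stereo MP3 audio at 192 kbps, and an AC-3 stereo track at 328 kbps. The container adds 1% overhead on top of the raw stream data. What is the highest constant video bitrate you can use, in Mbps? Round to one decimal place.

8.1 Mbps

Budget: 3.5 GB = 28000.0 Mb.
Stream payload after overhead: 28000.0 / 1.01 = 27722.8 Mb.
53 min = 3180 s
Total bitrate budget: 27722.8 Mb / 3180 s = 8.718 Mbps.
Audio total: 96 + 192 + 328 = 616 kbps = 0.616 Mbps.
Video: 8.718 − 0.616 = 8.102 Mbps.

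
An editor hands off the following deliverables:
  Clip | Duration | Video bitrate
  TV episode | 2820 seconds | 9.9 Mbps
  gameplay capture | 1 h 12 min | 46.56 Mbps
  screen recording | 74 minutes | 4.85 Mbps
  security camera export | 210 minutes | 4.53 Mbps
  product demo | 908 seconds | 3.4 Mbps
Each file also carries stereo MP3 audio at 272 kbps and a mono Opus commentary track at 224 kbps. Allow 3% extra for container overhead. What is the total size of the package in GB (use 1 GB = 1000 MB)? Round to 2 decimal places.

Audio total: 272 + 224 = 496 kbps = 0.496 Mbps.
TV episode: 10.396 Mbps × 2820 s × 1.03 = 30196.2 Mb
gameplay capture: 47.056 Mbps × 4320 s × 1.03 = 209380.4 Mb
screen recording: 5.346 Mbps × 4440 s × 1.03 = 24448.3 Mb
security camera export: 5.026 Mbps × 12600 s × 1.03 = 65227.4 Mb
product demo: 3.896 Mbps × 908 s × 1.03 = 3643.7 Mb
Total: 332896.0 Mb = 41612.0 MB.
= 41.61 GB.

41.61 GB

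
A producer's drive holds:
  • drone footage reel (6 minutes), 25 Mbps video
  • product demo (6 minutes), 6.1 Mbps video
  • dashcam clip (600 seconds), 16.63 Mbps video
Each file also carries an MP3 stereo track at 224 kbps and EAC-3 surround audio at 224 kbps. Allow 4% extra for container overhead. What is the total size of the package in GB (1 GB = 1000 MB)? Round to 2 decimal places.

Audio total: 224 + 224 = 448 kbps = 0.448 Mbps.
drone footage reel: 25.448 Mbps × 360 s × 1.04 = 9527.7 Mb
product demo: 6.548 Mbps × 360 s × 1.04 = 2451.6 Mb
dashcam clip: 17.078 Mbps × 600 s × 1.04 = 10656.7 Mb
Total: 22636.0 Mb = 2829.5 MB.
= 2.829 GB.

2.83 GB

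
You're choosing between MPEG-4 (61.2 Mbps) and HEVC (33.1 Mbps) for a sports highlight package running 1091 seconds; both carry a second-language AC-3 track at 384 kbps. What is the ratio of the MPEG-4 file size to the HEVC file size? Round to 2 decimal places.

1.84

Audio: 384 kbps = 0.384 Mbps.
MPEG-4: 61.584 Mbps × 1091 s = 67188.1 Mb = 8.399 GB.
HEVC: 33.484 Mbps × 1091 s = 36531.0 Mb = 4.566 GB.
Ratio: 8.399 / 4.566 = 1.839.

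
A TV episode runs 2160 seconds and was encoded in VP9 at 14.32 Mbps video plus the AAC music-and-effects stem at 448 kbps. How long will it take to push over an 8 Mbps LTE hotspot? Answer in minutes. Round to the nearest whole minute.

66 minutes

Audio: 448 kbps = 0.448 Mbps.
Total bitrate: 14.768 Mbps.
File: 14.768 Mbps × 2160 s = 31898.9 Mb.
At 8 Mbps: 31898.9 / 8 = 3987.4 s ≈ 66.5 minutes.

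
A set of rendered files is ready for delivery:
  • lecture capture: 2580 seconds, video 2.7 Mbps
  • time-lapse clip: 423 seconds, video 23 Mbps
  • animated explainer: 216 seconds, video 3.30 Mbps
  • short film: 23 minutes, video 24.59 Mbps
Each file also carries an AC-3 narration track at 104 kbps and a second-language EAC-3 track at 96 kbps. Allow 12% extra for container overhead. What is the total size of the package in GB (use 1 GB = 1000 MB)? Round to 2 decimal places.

Audio total: 104 + 96 = 200 kbps = 0.200 Mbps.
lecture capture: 2.900 Mbps × 2580 s × 1.12 = 8379.8 Mb
time-lapse clip: 23.200 Mbps × 423 s × 1.12 = 10991.2 Mb
animated explainer: 3.500 Mbps × 216 s × 1.12 = 846.7 Mb
short film: 24.790 Mbps × 1380 s × 1.12 = 38315.4 Mb
Total: 58533.2 Mb = 7316.7 MB.
= 7.317 GB.

7.32 GB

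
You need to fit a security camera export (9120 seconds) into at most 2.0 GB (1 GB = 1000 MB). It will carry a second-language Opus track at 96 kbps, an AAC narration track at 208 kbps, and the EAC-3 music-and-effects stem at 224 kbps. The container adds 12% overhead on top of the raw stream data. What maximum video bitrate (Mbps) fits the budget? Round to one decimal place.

1.0 Mbps

Budget: 2.0 GB = 16000.0 Mb.
Stream payload after overhead: 16000.0 / 1.12 = 14285.7 Mb.
Total bitrate budget: 14285.7 Mb / 9120 s = 1.566 Mbps.
Audio total: 96 + 208 + 224 = 528 kbps = 0.528 Mbps.
Video: 1.566 − 0.528 = 1.038 Mbps.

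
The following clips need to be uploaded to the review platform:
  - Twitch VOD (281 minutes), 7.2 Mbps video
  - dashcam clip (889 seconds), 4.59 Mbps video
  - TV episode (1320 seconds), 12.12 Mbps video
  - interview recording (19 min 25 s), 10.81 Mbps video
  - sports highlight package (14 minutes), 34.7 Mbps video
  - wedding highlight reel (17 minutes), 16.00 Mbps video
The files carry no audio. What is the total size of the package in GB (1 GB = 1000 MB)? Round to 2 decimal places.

24.94 GB

Twitch VOD: 7.200 Mbps × 16860 s = 121392.0 Mb
dashcam clip: 4.590 Mbps × 889 s = 4080.5 Mb
TV episode: 12.120 Mbps × 1320 s = 15998.4 Mb
interview recording: 10.810 Mbps × 1165 s = 12593.6 Mb
sports highlight package: 34.700 Mbps × 840 s = 29148.0 Mb
wedding highlight reel: 16.000 Mbps × 1020 s = 16320.0 Mb
Total: 199532.6 Mb = 24941.6 MB.
= 24.94 GB.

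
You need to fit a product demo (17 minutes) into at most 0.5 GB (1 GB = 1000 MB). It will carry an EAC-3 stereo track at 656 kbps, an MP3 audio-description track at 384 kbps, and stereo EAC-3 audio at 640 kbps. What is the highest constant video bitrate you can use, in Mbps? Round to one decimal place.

Budget: 0.5 GB = 4000.0 Mb.
17 min = 1020 s
Total bitrate budget: 4000.0 Mb / 1020 s = 3.922 Mbps.
Audio total: 656 + 384 + 640 = 1680 kbps = 1.680 Mbps.
Video: 3.922 − 1.680 = 2.242 Mbps.

2.2 Mbps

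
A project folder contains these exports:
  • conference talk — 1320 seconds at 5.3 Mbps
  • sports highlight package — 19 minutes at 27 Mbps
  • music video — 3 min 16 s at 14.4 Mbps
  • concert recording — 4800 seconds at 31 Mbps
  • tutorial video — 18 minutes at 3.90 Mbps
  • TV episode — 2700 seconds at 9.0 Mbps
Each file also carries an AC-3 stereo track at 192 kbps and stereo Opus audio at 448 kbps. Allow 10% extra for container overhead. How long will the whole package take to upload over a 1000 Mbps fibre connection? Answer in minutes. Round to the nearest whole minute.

4 minutes

Audio total: 192 + 448 = 640 kbps = 0.640 Mbps.
conference talk: 5.940 Mbps × 1320 s × 1.10 = 8624.9 Mb
sports highlight package: 27.640 Mbps × 1140 s × 1.10 = 34660.6 Mb
music video: 15.040 Mbps × 196 s × 1.10 = 3242.6 Mb
concert recording: 31.640 Mbps × 4800 s × 1.10 = 167059.2 Mb
tutorial video: 4.540 Mbps × 1080 s × 1.10 = 5393.5 Mb
TV episode: 9.640 Mbps × 2700 s × 1.10 = 28630.8 Mb
Total: 247611.6 Mb = 30951.4 MB.
At 1000 Mbps: 247611.6 / 1000 = 248 s ≈ 4.13 minutes.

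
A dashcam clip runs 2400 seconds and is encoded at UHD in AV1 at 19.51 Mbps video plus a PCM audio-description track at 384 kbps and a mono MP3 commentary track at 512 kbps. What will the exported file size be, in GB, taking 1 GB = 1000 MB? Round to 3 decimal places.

6.122 GB

Audio total: 384 + 512 = 896 kbps = 0.896 Mbps.
Total bitrate: 19.51 + 0.896 = 20.406 Mbps.
Stream data: 20.406 Mbps × 2400 s = 48974.4 Mb.
48,974 Mb ÷ 8 = 6,122 MB → 6.122 GB.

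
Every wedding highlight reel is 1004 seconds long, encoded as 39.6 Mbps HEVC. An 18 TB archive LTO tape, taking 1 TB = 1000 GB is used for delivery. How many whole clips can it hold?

3621

Per item: 39.600 Mbps × 1004 s = 39,758 Mb = 4,970 MB.
Capacity: 18 TB = 144,000,000 Mb; 3621.88 items → 3621 complete.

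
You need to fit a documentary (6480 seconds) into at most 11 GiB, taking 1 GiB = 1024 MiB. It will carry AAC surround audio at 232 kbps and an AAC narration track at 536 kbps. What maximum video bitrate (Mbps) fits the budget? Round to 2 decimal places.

Budget: 11 GiB = 94489.3 Mb.
Total bitrate budget: 94489.3 Mb / 6480 s = 14.582 Mbps.
Audio total: 232 + 536 = 768 kbps = 0.768 Mbps.
Video: 14.582 − 0.768 = 13.814 Mbps.

13.81 Mbps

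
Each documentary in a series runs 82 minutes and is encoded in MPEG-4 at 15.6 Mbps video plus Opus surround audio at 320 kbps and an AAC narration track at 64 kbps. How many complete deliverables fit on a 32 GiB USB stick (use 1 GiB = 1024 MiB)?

3

82 min = 4920 s
Audio total: 320 + 64 = 384 kbps = 0.384 Mbps.
Total bitrate: 15.984 Mbps.
Per item: 15.984 Mbps × 4920 s = 78,641 Mb = 9,830 MB.
Capacity: 32 GiB = 274,878 Mb; 3.50 items → 3 complete.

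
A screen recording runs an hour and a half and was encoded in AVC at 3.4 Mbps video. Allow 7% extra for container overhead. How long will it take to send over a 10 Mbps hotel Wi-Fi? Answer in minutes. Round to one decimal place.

32.7 minutes

1.5 h = 5400 s
File: 3.400 Mbps × 5400 s = 18360.0 Mb.
With 7% container overhead: ×1.07. → 19645.2 Mb.
At 10 Mbps: 19645.2 / 10 = 1964.5 s ≈ 32.7 minutes.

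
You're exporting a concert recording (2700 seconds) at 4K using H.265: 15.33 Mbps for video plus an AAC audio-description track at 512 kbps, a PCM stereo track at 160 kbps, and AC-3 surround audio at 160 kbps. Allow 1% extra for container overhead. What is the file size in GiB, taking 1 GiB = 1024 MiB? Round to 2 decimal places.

Audio total: 512 + 160 + 160 = 832 kbps = 0.832 Mbps.
Total bitrate: 15.33 + 0.832 = 16.162 Mbps.
Stream data: 16.162 Mbps × 2700 s = 43637.4 Mb.
With 1% container overhead: ×1.01.
44,074 Mb = 5,509,221,750 bytes ÷ 1,073,741,824 = 5.131 GiB.

5.13 GiB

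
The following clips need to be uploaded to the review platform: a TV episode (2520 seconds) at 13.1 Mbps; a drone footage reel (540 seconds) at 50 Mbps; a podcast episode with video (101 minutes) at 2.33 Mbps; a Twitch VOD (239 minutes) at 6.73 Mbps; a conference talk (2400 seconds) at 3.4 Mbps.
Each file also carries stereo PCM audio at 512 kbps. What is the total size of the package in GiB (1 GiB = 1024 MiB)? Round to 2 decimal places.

22.36 GiB

Audio: 512 kbps = 0.512 Mbps.
TV episode: 13.612 Mbps × 2520 s = 34302.2 Mb
drone footage reel: 50.512 Mbps × 540 s = 27276.5 Mb
podcast episode with video: 2.842 Mbps × 6060 s = 17222.5 Mb
Twitch VOD: 7.242 Mbps × 14340 s = 103850.3 Mb
conference talk: 3.912 Mbps × 2400 s = 9388.8 Mb
Total: 192040.3 Mb = 24005.0 MB.
= 22.36 GiB.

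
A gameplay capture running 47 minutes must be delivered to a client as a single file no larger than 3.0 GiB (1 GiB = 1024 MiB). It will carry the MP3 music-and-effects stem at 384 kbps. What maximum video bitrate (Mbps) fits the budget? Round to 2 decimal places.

8.75 Mbps

Budget: 3.0 GiB = 25769.8 Mb.
47 min = 2820 s
Total bitrate budget: 25769.8 Mb / 2820 s = 9.138 Mbps.
Audio: 384 kbps = 0.384 Mbps.
Video: 9.138 − 0.384 = 8.754 Mbps.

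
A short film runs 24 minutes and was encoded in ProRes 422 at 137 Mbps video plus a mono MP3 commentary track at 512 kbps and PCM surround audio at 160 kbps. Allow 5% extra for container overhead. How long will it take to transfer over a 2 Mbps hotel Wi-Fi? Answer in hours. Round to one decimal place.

24 min = 1440 s
Audio total: 512 + 160 = 672 kbps = 0.672 Mbps.
Total bitrate: 137.672 Mbps.
File: 137.672 Mbps × 1440 s = 198247.7 Mb.
With 5% container overhead: ×1.05. → 208160.1 Mb.
At 2 Mbps: 208160.1 / 2 = 104080.0 s ≈ 28.9 hours.

28.9 hours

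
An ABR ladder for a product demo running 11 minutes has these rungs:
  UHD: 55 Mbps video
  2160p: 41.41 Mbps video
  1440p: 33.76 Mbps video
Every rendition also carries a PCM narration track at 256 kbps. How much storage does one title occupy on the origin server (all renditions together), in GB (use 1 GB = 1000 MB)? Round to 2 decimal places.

10.80 GB

11 min = 660 s
Audio: 256 kbps = 0.256 Mbps.
Sum of rendition bitrates: (55+0.256) + (41.41+0.256) + (33.76+0.256) = 130.938 Mbps.
× 660 s = 86,419 Mb = 10,802 MB = 10.80 GB.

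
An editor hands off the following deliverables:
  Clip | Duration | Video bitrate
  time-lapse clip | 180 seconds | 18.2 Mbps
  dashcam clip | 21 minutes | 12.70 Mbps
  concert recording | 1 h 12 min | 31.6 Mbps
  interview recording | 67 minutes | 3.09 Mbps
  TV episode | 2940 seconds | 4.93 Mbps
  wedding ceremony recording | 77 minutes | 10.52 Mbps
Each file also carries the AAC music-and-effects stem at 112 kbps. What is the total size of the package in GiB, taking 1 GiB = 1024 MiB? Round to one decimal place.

27.2 GiB

Audio: 112 kbps = 0.112 Mbps.
time-lapse clip: 18.312 Mbps × 180 s = 3296.2 Mb
dashcam clip: 12.812 Mbps × 1260 s = 16143.1 Mb
concert recording: 31.712 Mbps × 4320 s = 136995.8 Mb
interview recording: 3.202 Mbps × 4020 s = 12872.0 Mb
TV episode: 5.042 Mbps × 2940 s = 14823.5 Mb
wedding ceremony recording: 10.632 Mbps × 4620 s = 49119.8 Mb
Total: 233250.5 Mb = 29156.3 MB.
= 27.15 GiB.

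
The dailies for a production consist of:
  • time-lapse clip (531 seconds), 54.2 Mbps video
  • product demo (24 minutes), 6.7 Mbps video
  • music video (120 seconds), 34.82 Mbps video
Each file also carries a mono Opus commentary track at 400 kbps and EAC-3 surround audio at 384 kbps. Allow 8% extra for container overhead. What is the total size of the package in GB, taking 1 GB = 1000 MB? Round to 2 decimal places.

5.97 GB

Audio total: 400 + 384 = 784 kbps = 0.784 Mbps.
time-lapse clip: 54.984 Mbps × 531 s × 1.08 = 31532.2 Mb
product demo: 7.484 Mbps × 1440 s × 1.08 = 11639.1 Mb
music video: 35.604 Mbps × 120 s × 1.08 = 4614.3 Mb
Total: 47785.6 Mb = 5973.2 MB.
= 5.973 GB.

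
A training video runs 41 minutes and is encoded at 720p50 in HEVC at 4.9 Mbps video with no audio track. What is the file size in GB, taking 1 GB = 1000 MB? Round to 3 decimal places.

1.507 GB

41 min = 2460 s
Total bitrate: 4.9 Mbps.
Stream data: 4.900 Mbps × 2460 s = 12054.0 Mb.
12,054 Mb ÷ 8 = 1,507 MB → 1.507 GB.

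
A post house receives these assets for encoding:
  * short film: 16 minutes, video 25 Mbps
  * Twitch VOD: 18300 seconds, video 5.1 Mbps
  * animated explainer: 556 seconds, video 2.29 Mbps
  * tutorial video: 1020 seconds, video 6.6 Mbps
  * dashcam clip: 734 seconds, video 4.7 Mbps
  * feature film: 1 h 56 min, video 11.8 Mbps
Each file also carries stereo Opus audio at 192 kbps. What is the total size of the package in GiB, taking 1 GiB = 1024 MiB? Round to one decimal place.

25.2 GiB

Audio: 192 kbps = 0.192 Mbps.
short film: 25.192 Mbps × 960 s = 24184.3 Mb
Twitch VOD: 5.292 Mbps × 18300 s = 96843.6 Mb
animated explainer: 2.482 Mbps × 556 s = 1380.0 Mb
tutorial video: 6.792 Mbps × 1020 s = 6927.8 Mb
dashcam clip: 4.892 Mbps × 734 s = 3590.7 Mb
feature film: 11.992 Mbps × 6960 s = 83464.3 Mb
Total: 216390.8 Mb = 27048.8 MB.
= 25.19 GiB.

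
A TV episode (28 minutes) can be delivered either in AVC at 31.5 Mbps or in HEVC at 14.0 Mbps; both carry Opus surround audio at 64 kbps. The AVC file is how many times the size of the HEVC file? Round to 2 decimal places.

28 min = 1680 s
Audio: 64 kbps = 0.064 Mbps.
AVC: 31.564 Mbps × 1680 s = 53027.5 Mb = 6.628 GB.
HEVC: 14.064 Mbps × 1680 s = 23627.5 Mb = 2.953 GB.
Ratio: 6.628 / 2.953 = 2.244.

2.24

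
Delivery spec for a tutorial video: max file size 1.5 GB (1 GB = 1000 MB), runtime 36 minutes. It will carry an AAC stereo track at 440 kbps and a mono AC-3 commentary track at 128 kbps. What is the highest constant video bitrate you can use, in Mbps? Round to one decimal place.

Budget: 1.5 GB = 12000.0 Mb.
36 min = 2160 s
Total bitrate budget: 12000.0 Mb / 2160 s = 5.556 Mbps.
Audio total: 440 + 128 = 568 kbps = 0.568 Mbps.
Video: 5.556 − 0.568 = 4.988 Mbps.

5.0 Mbps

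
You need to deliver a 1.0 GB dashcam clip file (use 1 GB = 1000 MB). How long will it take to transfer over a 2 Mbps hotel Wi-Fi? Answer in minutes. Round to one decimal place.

File: 1.0 GB = 8000.0 Mb.
At 2 Mbps: 8000.0 / 2 = 4000.0 s ≈ 66.7 minutes.

66.7 minutes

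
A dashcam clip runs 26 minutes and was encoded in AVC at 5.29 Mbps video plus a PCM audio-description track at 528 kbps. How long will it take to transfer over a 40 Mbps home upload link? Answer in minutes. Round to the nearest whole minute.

26 min = 1560 s
Audio: 528 kbps = 0.528 Mbps.
Total bitrate: 5.818 Mbps.
File: 5.818 Mbps × 1560 s = 9076.1 Mb.
At 40 Mbps: 9076.1 / 40 = 226.9 s ≈ 3.78 minutes.

4 minutes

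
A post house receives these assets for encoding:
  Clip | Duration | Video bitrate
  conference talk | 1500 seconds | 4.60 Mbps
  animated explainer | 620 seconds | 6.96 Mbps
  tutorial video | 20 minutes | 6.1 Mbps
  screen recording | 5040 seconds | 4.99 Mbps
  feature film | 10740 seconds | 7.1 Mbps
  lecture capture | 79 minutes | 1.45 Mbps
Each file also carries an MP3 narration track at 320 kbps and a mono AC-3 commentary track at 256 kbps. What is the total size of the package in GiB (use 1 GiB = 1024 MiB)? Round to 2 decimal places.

16.36 GiB

Audio total: 320 + 256 = 576 kbps = 0.576 Mbps.
conference talk: 5.176 Mbps × 1500 s = 7764.0 Mb
animated explainer: 7.536 Mbps × 620 s = 4672.3 Mb
tutorial video: 6.676 Mbps × 1200 s = 8011.2 Mb
screen recording: 5.566 Mbps × 5040 s = 28052.6 Mb
feature film: 7.676 Mbps × 10740 s = 82440.2 Mb
lecture capture: 2.026 Mbps × 4740 s = 9603.2 Mb
Total: 140543.6 Mb = 17568.0 MB.
= 16.36 GiB.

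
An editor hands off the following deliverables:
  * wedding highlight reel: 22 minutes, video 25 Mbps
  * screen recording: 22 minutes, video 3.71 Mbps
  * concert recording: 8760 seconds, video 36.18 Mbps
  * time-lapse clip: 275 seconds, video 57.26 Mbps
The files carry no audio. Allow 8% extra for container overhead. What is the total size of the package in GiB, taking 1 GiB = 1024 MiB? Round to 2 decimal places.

46.59 GiB

wedding highlight reel: 25.000 Mbps × 1320 s × 1.08 = 35640.0 Mb
screen recording: 3.710 Mbps × 1320 s × 1.08 = 5289.0 Mb
concert recording: 36.180 Mbps × 8760 s × 1.08 = 342291.7 Mb
time-lapse clip: 57.260 Mbps × 275 s × 1.08 = 17006.2 Mb
Total: 400226.9 Mb = 50028.4 MB.
= 46.59 GiB.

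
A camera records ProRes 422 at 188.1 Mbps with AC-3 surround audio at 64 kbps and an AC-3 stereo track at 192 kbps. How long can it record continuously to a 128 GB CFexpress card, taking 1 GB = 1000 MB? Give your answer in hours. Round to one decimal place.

1.5 hours

Audio total: 64 + 192 = 256 kbps = 0.256 Mbps.
Total bitrate: 188.1 + 0.256 = 188.356 Mbps.
Capacity: 128 GB = 1,024,000 Mb.
Recording time: 1,024,000 / 188.356 = 5,437 s ≈ 1.51 hours.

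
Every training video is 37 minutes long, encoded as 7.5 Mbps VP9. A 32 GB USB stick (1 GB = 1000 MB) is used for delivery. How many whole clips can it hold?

15

37 min = 2220 s
Per item: 7.500 Mbps × 2220 s = 16,650 Mb = 2,081 MB.
Capacity: 32 GB = 256,000 Mb; 15.38 items → 15 complete.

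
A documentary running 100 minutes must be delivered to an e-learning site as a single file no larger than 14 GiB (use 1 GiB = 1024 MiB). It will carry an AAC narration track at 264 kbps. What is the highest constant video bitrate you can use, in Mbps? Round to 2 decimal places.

19.78 Mbps

Budget: 14 GiB = 120259.1 Mb.
100 min = 6000 s
Total bitrate budget: 120259.1 Mb / 6000 s = 20.043 Mbps.
Audio: 264 kbps = 0.264 Mbps.
Video: 20.043 − 0.264 = 19.779 Mbps.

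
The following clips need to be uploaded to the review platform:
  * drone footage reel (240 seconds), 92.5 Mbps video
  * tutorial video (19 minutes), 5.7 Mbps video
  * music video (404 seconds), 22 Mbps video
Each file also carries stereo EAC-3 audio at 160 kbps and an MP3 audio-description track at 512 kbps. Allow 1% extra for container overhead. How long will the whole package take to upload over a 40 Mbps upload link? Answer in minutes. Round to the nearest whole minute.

Audio total: 160 + 512 = 672 kbps = 0.672 Mbps.
drone footage reel: 93.172 Mbps × 240 s × 1.01 = 22584.9 Mb
tutorial video: 6.372 Mbps × 1140 s × 1.01 = 7336.7 Mb
music video: 22.672 Mbps × 404 s × 1.01 = 9251.1 Mb
Total: 39172.7 Mb = 4896.6 MB.
At 40 Mbps: 39172.7 / 40 = 979 s ≈ 16.3 minutes.

16 minutes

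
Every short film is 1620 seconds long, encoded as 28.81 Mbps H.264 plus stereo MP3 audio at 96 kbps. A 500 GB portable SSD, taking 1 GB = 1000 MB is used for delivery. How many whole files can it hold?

Audio: 96 kbps = 0.096 Mbps.
Total bitrate: 28.906 Mbps.
Per item: 28.906 Mbps × 1620 s = 46,828 Mb = 5,853 MB.
Capacity: 500 GB = 4,000,000 Mb; 85.42 items → 85 complete.

85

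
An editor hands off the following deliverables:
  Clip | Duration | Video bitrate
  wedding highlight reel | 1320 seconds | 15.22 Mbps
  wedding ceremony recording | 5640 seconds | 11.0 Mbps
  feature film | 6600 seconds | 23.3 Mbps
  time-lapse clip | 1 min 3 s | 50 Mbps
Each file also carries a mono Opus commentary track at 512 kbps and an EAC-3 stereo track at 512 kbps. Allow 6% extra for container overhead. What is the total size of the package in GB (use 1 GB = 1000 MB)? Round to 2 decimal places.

Audio total: 512 + 512 = 1024 kbps = 1.024 Mbps.
wedding highlight reel: 16.244 Mbps × 1320 s × 1.06 = 22728.6 Mb
wedding ceremony recording: 12.024 Mbps × 5640 s × 1.06 = 71884.3 Mb
feature film: 24.324 Mbps × 6600 s × 1.06 = 170170.7 Mb
time-lapse clip: 51.024 Mbps × 63 s × 1.06 = 3407.4 Mb
Total: 268191.0 Mb = 33523.9 MB.
= 33.52 GB.

33.52 GB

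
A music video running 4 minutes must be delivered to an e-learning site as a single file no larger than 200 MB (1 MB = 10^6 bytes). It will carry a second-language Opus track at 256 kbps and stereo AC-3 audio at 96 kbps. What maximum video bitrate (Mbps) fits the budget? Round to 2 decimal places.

6.31 Mbps

Budget: 200 MB = 1600.0 Mb.
4 min = 240 s
Total bitrate budget: 1600.0 Mb / 240 s = 6.667 Mbps.
Audio total: 256 + 96 = 352 kbps = 0.352 Mbps.
Video: 6.667 − 0.352 = 6.315 Mbps.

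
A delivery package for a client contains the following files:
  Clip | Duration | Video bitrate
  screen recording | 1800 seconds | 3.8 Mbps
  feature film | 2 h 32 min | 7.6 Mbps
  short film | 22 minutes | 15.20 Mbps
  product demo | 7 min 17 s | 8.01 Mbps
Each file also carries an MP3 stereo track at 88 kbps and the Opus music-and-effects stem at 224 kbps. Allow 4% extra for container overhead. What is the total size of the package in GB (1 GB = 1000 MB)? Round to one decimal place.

Audio total: 88 + 224 = 312 kbps = 0.312 Mbps.
screen recording: 4.112 Mbps × 1800 s × 1.04 = 7697.7 Mb
feature film: 7.912 Mbps × 9120 s × 1.04 = 75043.7 Mb
short film: 15.512 Mbps × 1320 s × 1.04 = 21294.9 Mb
product demo: 8.322 Mbps × 437 s × 1.04 = 3782.2 Mb
Total: 107818.5 Mb = 13477.3 MB.
= 13.48 GB.

13.5 GB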